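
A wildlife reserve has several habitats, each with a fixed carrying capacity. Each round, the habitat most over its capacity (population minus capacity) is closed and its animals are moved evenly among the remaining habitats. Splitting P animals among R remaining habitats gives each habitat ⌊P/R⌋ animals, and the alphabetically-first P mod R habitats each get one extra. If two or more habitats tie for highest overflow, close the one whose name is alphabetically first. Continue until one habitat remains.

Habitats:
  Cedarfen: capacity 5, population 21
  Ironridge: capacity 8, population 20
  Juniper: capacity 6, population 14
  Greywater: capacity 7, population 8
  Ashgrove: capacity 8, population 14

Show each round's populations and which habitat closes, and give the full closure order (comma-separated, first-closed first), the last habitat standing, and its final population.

Round 1: Ashgrove=14 Cedarfen=21 Greywater=8 Ironridge=20 Juniper=14 → close Cedarfen (overflow 16)
  21÷4 = 5 each, +1 to first 1
Round 2: Ashgrove=20 Greywater=13 Ironridge=25 Juniper=19 → close Ironridge (overflow 17)
  25÷3 = 8 each, +1 to first 1
Round 3: Ashgrove=29 Greywater=21 Juniper=27 → close Ashgrove (overflow 21)
  29÷2 = 14 each, +1 to first 1
Round 4: Greywater=36 Juniper=41 → close Juniper (overflow 35)
  41÷1 = 41 each, +1 to first 0

Closure order: Cedarfen, Ironridge, Ashgrove, Juniper
Last habitat: Greywater with 77 animals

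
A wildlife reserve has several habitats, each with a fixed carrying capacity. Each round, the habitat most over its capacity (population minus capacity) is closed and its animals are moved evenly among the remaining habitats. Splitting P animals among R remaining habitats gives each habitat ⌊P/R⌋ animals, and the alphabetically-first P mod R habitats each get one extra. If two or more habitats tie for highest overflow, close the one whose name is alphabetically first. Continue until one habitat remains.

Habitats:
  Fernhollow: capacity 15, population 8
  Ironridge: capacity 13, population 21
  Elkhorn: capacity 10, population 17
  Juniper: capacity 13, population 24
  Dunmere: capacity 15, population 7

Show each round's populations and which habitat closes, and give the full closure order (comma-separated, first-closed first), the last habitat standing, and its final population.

Round 1: Dunmere=7 Elkhorn=17 Fernhollow=8 Ironridge=21 Juniper=24 → close Juniper (overflow 11)
  24÷4 = 6 each, +1 to first 0
Round 2: Dunmere=13 Elkhorn=23 Fernhollow=14 Ironridge=27 → close Ironridge (overflow 14)
  27÷3 = 9 each, +1 to first 0
Round 3: Dunmere=22 Elkhorn=32 Fernhollow=23 → close Elkhorn (overflow 22)
  32÷2 = 16 each, +1 to first 0
Round 4: Dunmere=38 Fernhollow=39 → close Fernhollow (overflow 24)
  39÷1 = 39 each, +1 to first 0

Closure order: Juniper, Ironridge, Elkhorn, Fernhollow
Last habitat: Dunmere with 77 animals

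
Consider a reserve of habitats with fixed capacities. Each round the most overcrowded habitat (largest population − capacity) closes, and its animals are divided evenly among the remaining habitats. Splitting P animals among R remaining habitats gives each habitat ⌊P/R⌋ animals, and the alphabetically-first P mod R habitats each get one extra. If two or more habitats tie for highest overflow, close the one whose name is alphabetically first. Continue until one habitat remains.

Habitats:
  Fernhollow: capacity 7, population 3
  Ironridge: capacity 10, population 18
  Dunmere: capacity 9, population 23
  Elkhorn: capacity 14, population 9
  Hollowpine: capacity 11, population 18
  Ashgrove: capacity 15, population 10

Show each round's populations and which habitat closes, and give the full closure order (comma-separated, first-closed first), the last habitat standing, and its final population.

Round 1: Ashgrove=10 Dunmere=23 Elkhorn=9 Fernhollow=3 Hollowpine=18 Ironridge=18 → close Dunmere (overflow 14)
  23÷5 = 4 each, +1 to first 3
Round 2: Ashgrove=15 Elkhorn=14 Fernhollow=8 Hollowpine=22 Ironridge=22 → close Ironridge (overflow 12)
  22÷4 = 5 each, +1 to first 2
Round 3: Ashgrove=21 Elkhorn=20 Fernhollow=13 Hollowpine=27 → close Hollowpine (overflow 16)
  27÷3 = 9 each, +1 to first 0
Round 4: Ashgrove=30 Elkhorn=29 Fernhollow=22 → close Ashgrove (overflow 15)
  30÷2 = 15 each, +1 to first 0
Round 5: Elkhorn=44 Fernhollow=37 → close Elkhorn (overflow 30)
  44÷1 = 44 each, +1 to first 0

Closure order: Dunmere, Ironridge, Hollowpine, Ashgrove, Elkhorn
Last habitat: Fernhollow with 81 animals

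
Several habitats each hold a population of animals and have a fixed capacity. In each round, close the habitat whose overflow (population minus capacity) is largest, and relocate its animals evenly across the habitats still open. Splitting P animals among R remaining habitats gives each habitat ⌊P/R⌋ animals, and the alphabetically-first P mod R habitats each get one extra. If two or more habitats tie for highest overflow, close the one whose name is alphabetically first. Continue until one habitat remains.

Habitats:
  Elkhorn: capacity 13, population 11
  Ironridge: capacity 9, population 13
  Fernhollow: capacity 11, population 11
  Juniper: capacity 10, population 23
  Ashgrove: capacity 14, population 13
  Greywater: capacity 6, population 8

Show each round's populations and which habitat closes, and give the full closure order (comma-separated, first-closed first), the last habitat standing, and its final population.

Round 1: Ashgrove=13 Elkhorn=11 Fernhollow=11 Greywater=8 Ironridge=13 Juniper=23 → close Juniper (overflow 13)
  23÷5 = 4 each, +1 to first 3
Round 2: Ashgrove=18 Elkhorn=16 Fernhollow=16 Greywater=12 Ironridge=17 → close Ironridge (overflow 8)
  17÷4 = 4 each, +1 to first 1
Round 3: Ashgrove=23 Elkhorn=20 Fernhollow=20 Greywater=16 → close Greywater (overflow 10)
  16÷3 = 5 each, +1 to first 1
Round 4: Ashgrove=29 Elkhorn=25 Fernhollow=25 → close Ashgrove (overflow 15)
  29÷2 = 14 each, +1 to first 1
Round 5: Elkhorn=40 Fernhollow=39 → close Fernhollow (overflow 28)
  39÷1 = 39 each, +1 to first 0

Closure order: Juniper, Ironridge, Greywater, Ashgrove, Fernhollow
Last habitat: Elkhorn with 79 animals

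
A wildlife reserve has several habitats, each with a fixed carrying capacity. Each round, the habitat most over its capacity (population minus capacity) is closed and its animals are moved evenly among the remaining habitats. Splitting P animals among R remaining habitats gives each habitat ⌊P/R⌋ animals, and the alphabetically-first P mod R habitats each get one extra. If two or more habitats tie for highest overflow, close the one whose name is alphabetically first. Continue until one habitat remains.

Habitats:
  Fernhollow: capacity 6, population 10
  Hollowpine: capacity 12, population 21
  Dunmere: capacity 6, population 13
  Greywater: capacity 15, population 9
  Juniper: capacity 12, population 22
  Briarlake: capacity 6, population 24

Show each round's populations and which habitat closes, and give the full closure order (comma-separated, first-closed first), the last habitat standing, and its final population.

Closure order: Briarlake, Hollowpine, Juniper, Dunmere, Fernhollow
Last habitat: Greywater with 99 animals

Round 1: Briarlake=24 Dunmere=13 Fernhollow=10 Greywater=9 Hollowpine=21 Juniper=22 → close Briarlake (overflow 18)
  24÷5 = 4 each, +1 to first 4
Round 2: Dunmere=18 Fernhollow=15 Greywater=14 Hollowpine=26 Juniper=26 → close Hollowpine (overflow 14)
  26÷4 = 6 each, +1 to first 2
Round 3: Dunmere=25 Fernhollow=22 Greywater=20 Juniper=32 → close Juniper (overflow 20)
  32÷3 = 10 each, +1 to first 2
Round 4: Dunmere=36 Fernhollow=33 Greywater=30 → close Dunmere (overflow 30)
  36÷2 = 18 each, +1 to first 0
Round 5: Fernhollow=51 Greywater=48 → close Fernhollow (overflow 45)
  51÷1 = 51 each, +1 to first 0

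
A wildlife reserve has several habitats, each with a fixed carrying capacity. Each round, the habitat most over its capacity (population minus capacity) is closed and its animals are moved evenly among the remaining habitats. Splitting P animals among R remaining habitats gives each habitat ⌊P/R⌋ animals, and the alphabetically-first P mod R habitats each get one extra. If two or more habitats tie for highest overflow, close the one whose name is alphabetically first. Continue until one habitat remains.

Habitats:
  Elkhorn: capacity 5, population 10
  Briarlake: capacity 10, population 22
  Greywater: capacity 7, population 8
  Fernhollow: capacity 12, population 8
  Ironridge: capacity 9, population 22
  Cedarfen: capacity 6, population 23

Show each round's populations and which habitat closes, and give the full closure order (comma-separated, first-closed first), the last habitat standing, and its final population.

Round 1: Briarlake=22 Cedarfen=23 Elkhorn=10 Fernhollow=8 Greywater=8 Ironridge=22 → close Cedarfen (overflow 17)
  23÷5 = 4 each, +1 to first 3
Round 2: Briarlake=27 Elkhorn=15 Fernhollow=13 Greywater=12 Ironridge=26 → close Briarlake (overflow 17)
  27÷4 = 6 each, +1 to first 3
Round 3: Elkhorn=22 Fernhollow=20 Greywater=19 Ironridge=32 → close Ironridge (overflow 23)
  32÷3 = 10 each, +1 to first 2
Round 4: Elkhorn=33 Fernhollow=31 Greywater=29 → close Elkhorn (overflow 28)
  33÷2 = 16 each, +1 to first 1
Round 5: Fernhollow=48 Greywater=45 → close Greywater (overflow 38)
  45÷1 = 45 each, +1 to first 0

Closure order: Cedarfen, Briarlake, Ironridge, Elkhorn, Greywater
Last habitat: Fernhollow with 93 animals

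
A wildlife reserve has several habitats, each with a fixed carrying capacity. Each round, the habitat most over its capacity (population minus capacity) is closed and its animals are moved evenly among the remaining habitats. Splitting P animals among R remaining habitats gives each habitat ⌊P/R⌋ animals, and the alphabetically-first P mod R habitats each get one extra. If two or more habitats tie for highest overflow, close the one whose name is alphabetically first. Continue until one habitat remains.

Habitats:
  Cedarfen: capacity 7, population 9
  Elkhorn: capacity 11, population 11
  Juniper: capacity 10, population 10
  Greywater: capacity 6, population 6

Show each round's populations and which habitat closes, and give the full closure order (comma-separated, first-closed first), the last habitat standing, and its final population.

Round 1: Cedarfen=9 Elkhorn=11 Greywater=6 Juniper=10 → close Cedarfen (overflow 2)
  9÷3 = 3 each, +1 to first 0
Round 2: Elkhorn=14 Greywater=9 Juniper=13 → close Elkhorn (overflow 3)
  14÷2 = 7 each, +1 to first 0
Round 3: Greywater=16 Juniper=20 → close Greywater (overflow 10)
  16÷1 = 16 each, +1 to first 0

Closure order: Cedarfen, Elkhorn, Greywater
Last habitat: Juniper with 36 animals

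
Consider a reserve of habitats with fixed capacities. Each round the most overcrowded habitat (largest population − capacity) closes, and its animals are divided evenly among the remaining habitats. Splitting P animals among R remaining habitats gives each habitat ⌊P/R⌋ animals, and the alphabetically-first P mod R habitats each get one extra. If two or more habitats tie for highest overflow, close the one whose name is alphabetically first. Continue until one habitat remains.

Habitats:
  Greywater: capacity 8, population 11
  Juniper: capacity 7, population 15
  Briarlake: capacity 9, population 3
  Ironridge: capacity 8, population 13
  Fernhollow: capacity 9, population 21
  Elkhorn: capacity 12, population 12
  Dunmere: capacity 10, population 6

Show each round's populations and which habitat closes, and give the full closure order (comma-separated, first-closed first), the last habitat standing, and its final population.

Round 1: Briarlake=3 Dunmere=6 Elkhorn=12 Fernhollow=21 Greywater=11 Ironridge=13 Juniper=15 → close Fernhollow (overflow 12)
  21÷6 = 3 each, +1 to first 3
Round 2: Briarlake=7 Dunmere=10 Elkhorn=16 Greywater=14 Ironridge=16 Juniper=18 → close Juniper (overflow 11)
  18÷5 = 3 each, +1 to first 3
Round 3: Briarlake=11 Dunmere=14 Elkhorn=20 Greywater=17 Ironridge=19 → close Ironridge (overflow 11)
  19÷4 = 4 each, +1 to first 3
Round 4: Briarlake=16 Dunmere=19 Elkhorn=25 Greywater=21 → close Elkhorn (overflow 13)
  25÷3 = 8 each, +1 to first 1
Round 5: Briarlake=25 Dunmere=27 Greywater=29 → close Greywater (overflow 21)
  29÷2 = 14 each, +1 to first 1
Round 6: Briarlake=40 Dunmere=41 → close Briarlake (overflow 31)
  40÷1 = 40 each, +1 to first 0

Closure order: Fernhollow, Juniper, Ironridge, Elkhorn, Greywater, Briarlake
Last habitat: Dunmere with 81 animals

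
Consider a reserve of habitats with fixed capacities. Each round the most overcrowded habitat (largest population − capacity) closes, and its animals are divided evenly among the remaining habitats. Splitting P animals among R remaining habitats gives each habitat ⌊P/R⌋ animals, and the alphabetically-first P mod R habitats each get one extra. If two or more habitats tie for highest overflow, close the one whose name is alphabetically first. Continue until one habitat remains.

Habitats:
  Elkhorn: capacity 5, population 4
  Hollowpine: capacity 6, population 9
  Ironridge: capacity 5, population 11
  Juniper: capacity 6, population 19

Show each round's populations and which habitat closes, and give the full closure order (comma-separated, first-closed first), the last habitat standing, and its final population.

Round 1: Elkhorn=4 Hollowpine=9 Ironridge=11 Juniper=19 → close Juniper (overflow 13)
  19÷3 = 6 each, +1 to first 1
Round 2: Elkhorn=11 Hollowpine=15 Ironridge=17 → close Ironridge (overflow 12)
  17÷2 = 8 each, +1 to first 1
Round 3: Elkhorn=20 Hollowpine=23 → close Hollowpine (overflow 17)
  23÷1 = 23 each, +1 to first 0

Closure order: Juniper, Ironridge, Hollowpine
Last habitat: Elkhorn with 43 animals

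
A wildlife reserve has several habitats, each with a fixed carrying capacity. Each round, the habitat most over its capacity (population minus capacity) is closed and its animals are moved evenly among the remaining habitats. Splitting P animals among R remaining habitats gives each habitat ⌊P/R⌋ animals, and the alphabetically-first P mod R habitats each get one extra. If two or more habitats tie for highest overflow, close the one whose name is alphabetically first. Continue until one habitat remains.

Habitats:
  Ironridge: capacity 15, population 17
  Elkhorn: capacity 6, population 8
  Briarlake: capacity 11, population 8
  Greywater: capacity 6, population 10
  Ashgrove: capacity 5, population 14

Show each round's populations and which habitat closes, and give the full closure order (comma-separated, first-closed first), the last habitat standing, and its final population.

Closure order: Ashgrove, Greywater, Elkhorn, Ironridge
Last habitat: Briarlake with 57 animals

Round 1: Ashgrove=14 Briarlake=8 Elkhorn=8 Greywater=10 Ironridge=17 → close Ashgrove (overflow 9)
  14÷4 = 3 each, +1 to first 2
Round 2: Briarlake=12 Elkhorn=12 Greywater=13 Ironridge=20 → close Greywater (overflow 7)
  13÷3 = 4 each, +1 to first 1
Round 3: Briarlake=17 Elkhorn=16 Ironridge=24 → close Elkhorn (overflow 10)
  16÷2 = 8 each, +1 to first 0
Round 4: Briarlake=25 Ironridge=32 → close Ironridge (overflow 17)
  32÷1 = 32 each, +1 to first 0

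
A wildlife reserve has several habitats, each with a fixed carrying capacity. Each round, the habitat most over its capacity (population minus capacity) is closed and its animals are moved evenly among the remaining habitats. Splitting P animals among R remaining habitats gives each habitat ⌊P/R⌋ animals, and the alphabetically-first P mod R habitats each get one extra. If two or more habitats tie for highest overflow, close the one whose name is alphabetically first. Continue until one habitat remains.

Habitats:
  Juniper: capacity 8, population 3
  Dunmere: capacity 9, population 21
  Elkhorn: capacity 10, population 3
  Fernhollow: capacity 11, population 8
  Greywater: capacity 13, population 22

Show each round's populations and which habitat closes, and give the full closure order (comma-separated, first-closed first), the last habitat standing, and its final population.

Closure order: Dunmere, Greywater, Fernhollow, Juniper
Last habitat: Elkhorn with 57 animals

Round 1: Dunmere=21 Elkhorn=3 Fernhollow=8 Greywater=22 Juniper=3 → close Dunmere (overflow 12)
  21÷4 = 5 each, +1 to first 1
Round 2: Elkhorn=9 Fernhollow=13 Greywater=27 Juniper=8 → close Greywater (overflow 14)
  27÷3 = 9 each, +1 to first 0
Round 3: Elkhorn=18 Fernhollow=22 Juniper=17 → close Fernhollow (overflow 11)
  22÷2 = 11 each, +1 to first 0
Round 4: Elkhorn=29 Juniper=28 → close Juniper (overflow 20)
  28÷1 = 28 each, +1 to first 0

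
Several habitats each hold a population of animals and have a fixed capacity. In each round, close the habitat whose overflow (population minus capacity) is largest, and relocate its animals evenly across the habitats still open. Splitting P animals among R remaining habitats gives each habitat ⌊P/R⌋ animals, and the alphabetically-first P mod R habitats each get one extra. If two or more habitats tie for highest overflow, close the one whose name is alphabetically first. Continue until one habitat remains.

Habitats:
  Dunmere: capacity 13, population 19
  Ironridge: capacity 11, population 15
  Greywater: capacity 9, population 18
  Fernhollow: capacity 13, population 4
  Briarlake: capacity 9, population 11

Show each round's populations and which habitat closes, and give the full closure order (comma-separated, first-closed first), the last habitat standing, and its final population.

Closure order: Greywater, Dunmere, Ironridge, Briarlake
Last habitat: Fernhollow with 67 animals

Round 1: Briarlake=11 Dunmere=19 Fernhollow=4 Greywater=18 Ironridge=15 → close Greywater (overflow 9)
  18÷4 = 4 each, +1 to first 2
Round 2: Briarlake=16 Dunmere=24 Fernhollow=8 Ironridge=19 → close Dunmere (overflow 11)
  24÷3 = 8 each, +1 to first 0
Round 3: Briarlake=24 Fernhollow=16 Ironridge=27 → close Ironridge (overflow 16)
  27÷2 = 13 each, +1 to first 1
Round 4: Briarlake=38 Fernhollow=29 → close Briarlake (overflow 29)
  38÷1 = 38 each, +1 to first 0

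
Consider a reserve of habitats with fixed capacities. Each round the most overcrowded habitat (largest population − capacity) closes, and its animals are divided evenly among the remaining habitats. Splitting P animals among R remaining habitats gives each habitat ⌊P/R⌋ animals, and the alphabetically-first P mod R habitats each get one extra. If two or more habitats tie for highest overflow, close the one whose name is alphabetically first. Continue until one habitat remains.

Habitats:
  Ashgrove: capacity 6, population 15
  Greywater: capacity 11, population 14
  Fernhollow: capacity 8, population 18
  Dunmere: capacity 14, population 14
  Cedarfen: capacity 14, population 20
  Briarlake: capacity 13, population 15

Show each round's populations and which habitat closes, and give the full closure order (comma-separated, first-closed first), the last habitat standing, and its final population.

Round 1: Ashgrove=15 Briarlake=15 Cedarfen=20 Dunmere=14 Fernhollow=18 Greywater=14 → close Fernhollow (overflow 10)
  18÷5 = 3 each, +1 to first 3
Round 2: Ashgrove=19 Briarlake=19 Cedarfen=24 Dunmere=17 Greywater=17 → close Ashgrove (overflow 13)
  19÷4 = 4 each, +1 to first 3
Round 3: Briarlake=24 Cedarfen=29 Dunmere=22 Greywater=21 → close Cedarfen (overflow 15)
  29÷3 = 9 each, +1 to first 2
Round 4: Briarlake=34 Dunmere=32 Greywater=30 → close Briarlake (overflow 21)
  34÷2 = 17 each, +1 to first 0
Round 5: Dunmere=49 Greywater=47 → close Greywater (overflow 36)
  47÷1 = 47 each, +1 to first 0

Closure order: Fernhollow, Ashgrove, Cedarfen, Briarlake, Greywater
Last habitat: Dunmere with 96 animals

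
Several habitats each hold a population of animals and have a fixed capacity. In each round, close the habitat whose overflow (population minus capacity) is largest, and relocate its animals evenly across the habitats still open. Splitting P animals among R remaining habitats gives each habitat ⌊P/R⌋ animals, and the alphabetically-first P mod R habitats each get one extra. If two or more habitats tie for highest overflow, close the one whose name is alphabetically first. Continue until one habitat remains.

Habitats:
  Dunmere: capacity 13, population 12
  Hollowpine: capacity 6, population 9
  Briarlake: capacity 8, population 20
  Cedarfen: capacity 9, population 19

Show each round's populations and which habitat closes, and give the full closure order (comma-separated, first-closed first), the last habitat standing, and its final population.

Round 1: Briarlake=20 Cedarfen=19 Dunmere=12 Hollowpine=9 → close Briarlake (overflow 12)
  20÷3 = 6 each, +1 to first 2
Round 2: Cedarfen=26 Dunmere=19 Hollowpine=15 → close Cedarfen (overflow 17)
  26÷2 = 13 each, +1 to first 0
Round 3: Dunmere=32 Hollowpine=28 → close Hollowpine (overflow 22)
  28÷1 = 28 each, +1 to first 0

Closure order: Briarlake, Cedarfen, Hollowpine
Last habitat: Dunmere with 60 animals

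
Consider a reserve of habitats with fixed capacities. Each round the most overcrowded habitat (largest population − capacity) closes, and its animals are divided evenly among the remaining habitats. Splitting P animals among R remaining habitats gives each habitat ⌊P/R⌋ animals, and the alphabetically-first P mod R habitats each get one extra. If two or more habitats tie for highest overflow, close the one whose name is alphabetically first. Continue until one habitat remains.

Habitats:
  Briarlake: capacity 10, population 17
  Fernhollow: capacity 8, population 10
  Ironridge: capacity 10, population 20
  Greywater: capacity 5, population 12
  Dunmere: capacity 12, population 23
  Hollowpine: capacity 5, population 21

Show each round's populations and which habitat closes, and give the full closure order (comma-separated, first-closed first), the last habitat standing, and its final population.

Round 1: Briarlake=17 Dunmere=23 Fernhollow=10 Greywater=12 Hollowpine=21 Ironridge=20 → close Hollowpine (overflow 16)
  21÷5 = 4 each, +1 to first 1
Round 2: Briarlake=22 Dunmere=27 Fernhollow=14 Greywater=16 Ironridge=24 → close Dunmere (overflow 15)
  27÷4 = 6 each, +1 to first 3
Round 3: Briarlake=29 Fernhollow=21 Greywater=23 Ironridge=30 → close Ironridge (overflow 20)
  30÷3 = 10 each, +1 to first 0
Round 4: Briarlake=39 Fernhollow=31 Greywater=33 → close Briarlake (overflow 29)
  39÷2 = 19 each, +1 to first 1
Round 5: Fernhollow=51 Greywater=52 → close Greywater (overflow 47)
  52÷1 = 52 each, +1 to first 0

Closure order: Hollowpine, Dunmere, Ironridge, Briarlake, Greywater
Last habitat: Fernhollow with 103 animals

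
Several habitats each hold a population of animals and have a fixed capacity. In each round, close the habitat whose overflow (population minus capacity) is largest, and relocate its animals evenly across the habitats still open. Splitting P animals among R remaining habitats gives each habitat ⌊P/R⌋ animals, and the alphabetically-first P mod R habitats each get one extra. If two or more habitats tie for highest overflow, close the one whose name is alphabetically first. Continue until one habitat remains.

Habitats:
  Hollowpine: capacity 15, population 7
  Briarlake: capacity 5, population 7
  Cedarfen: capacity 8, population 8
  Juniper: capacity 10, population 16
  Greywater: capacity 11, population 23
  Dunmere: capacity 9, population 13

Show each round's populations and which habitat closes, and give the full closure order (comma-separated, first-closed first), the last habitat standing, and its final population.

Round 1: Briarlake=7 Cedarfen=8 Dunmere=13 Greywater=23 Hollowpine=7 Juniper=16 → close Greywater (overflow 12)
  23÷5 = 4 each, +1 to first 3
Round 2: Briarlake=12 Cedarfen=13 Dunmere=18 Hollowpine=11 Juniper=20 → close Juniper (overflow 10)
  20÷4 = 5 each, +1 to first 0
Round 3: Briarlake=17 Cedarfen=18 Dunmere=23 Hollowpine=16 → close Dunmere (overflow 14)
  23÷3 = 7 each, +1 to first 2
Round 4: Briarlake=25 Cedarfen=26 Hollowpine=23 → close Briarlake (overflow 20)
  25÷2 = 12 each, +1 to first 1
Round 5: Cedarfen=39 Hollowpine=35 → close Cedarfen (overflow 31)
  39÷1 = 39 each, +1 to first 0

Closure order: Greywater, Juniper, Dunmere, Briarlake, Cedarfen
Last habitat: Hollowpine with 74 animals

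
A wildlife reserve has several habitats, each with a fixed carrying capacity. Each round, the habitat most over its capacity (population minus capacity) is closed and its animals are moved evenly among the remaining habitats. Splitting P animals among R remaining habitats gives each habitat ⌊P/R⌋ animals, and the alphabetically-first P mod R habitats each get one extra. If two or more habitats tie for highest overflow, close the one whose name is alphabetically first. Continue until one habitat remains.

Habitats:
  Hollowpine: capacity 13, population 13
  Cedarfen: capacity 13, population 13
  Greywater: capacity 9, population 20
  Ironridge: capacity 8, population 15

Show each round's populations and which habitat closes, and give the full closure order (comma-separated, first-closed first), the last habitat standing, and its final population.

Closure order: Greywater, Ironridge, Cedarfen
Last habitat: Hollowpine with 61 animals

Round 1: Cedarfen=13 Greywater=20 Hollowpine=13 Ironridge=15 → close Greywater (overflow 11)
  20÷3 = 6 each, +1 to first 2
Round 2: Cedarfen=20 Hollowpine=20 Ironridge=21 → close Ironridge (overflow 13)
  21÷2 = 10 each, +1 to first 1
Round 3: Cedarfen=31 Hollowpine=30 → close Cedarfen (overflow 18)
  31÷1 = 31 each, +1 to first 0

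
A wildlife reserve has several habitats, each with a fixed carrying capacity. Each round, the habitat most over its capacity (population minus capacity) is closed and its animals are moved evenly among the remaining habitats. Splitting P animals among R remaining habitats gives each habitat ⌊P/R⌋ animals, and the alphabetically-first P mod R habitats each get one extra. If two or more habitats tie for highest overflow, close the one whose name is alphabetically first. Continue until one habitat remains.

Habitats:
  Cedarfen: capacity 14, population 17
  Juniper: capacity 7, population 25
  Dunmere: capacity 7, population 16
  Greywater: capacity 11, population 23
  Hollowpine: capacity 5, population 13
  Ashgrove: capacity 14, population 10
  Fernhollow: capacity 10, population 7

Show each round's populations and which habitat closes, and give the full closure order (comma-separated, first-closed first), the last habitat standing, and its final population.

Closure order: Juniper, Greywater, Dunmere, Hollowpine, Cedarfen, Ashgrove
Last habitat: Fernhollow with 111 animals

Round 1: Ashgrove=10 Cedarfen=17 Dunmere=16 Fernhollow=7 Greywater=23 Hollowpine=13 Juniper=25 → close Juniper (overflow 18)
  25÷6 = 4 each, +1 to first 1
Round 2: Ashgrove=15 Cedarfen=21 Dunmere=20 Fernhollow=11 Greywater=27 Hollowpine=17 → close Greywater (overflow 16)
  27÷5 = 5 each, +1 to first 2
Round 3: Ashgrove=21 Cedarfen=27 Dunmere=25 Fernhollow=16 Hollowpine=22 → close Dunmere (overflow 18)
  25÷4 = 6 each, +1 to first 1
Round 4: Ashgrove=28 Cedarfen=33 Fernhollow=22 Hollowpine=28 → close Hollowpine (overflow 23)
  28÷3 = 9 each, +1 to first 1
Round 5: Ashgrove=38 Cedarfen=42 Fernhollow=31 → close Cedarfen (overflow 28)
  42÷2 = 21 each, +1 to first 0
Round 6: Ashgrove=59 Fernhollow=52 → close Ashgrove (overflow 45)
  59÷1 = 59 each, +1 to first 0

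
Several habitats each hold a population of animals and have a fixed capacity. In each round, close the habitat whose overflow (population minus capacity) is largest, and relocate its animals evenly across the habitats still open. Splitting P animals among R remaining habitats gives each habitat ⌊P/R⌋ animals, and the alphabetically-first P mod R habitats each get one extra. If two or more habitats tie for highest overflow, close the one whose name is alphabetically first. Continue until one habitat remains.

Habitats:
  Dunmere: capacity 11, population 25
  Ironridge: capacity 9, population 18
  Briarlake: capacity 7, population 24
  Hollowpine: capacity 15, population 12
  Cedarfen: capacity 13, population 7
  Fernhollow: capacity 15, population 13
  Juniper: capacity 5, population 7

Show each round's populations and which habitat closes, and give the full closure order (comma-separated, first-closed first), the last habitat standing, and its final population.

Round 1: Briarlake=24 Cedarfen=7 Dunmere=25 Fernhollow=13 Hollowpine=12 Ironridge=18 Juniper=7 → close Briarlake (overflow 17)
  24÷6 = 4 each, +1 to first 0
Round 2: Cedarfen=11 Dunmere=29 Fernhollow=17 Hollowpine=16 Ironridge=22 Juniper=11 → close Dunmere (overflow 18)
  29÷5 = 5 each, +1 to first 4
Round 3: Cedarfen=17 Fernhollow=23 Hollowpine=22 Ironridge=28 Juniper=16 → close Ironridge (overflow 19)
  28÷4 = 7 each, +1 to first 0
Round 4: Cedarfen=24 Fernhollow=30 Hollowpine=29 Juniper=23 → close Juniper (overflow 18)
  23÷3 = 7 each, +1 to first 2
Round 5: Cedarfen=32 Fernhollow=38 Hollowpine=36 → close Fernhollow (overflow 23)
  38÷2 = 19 each, +1 to first 0
Round 6: Cedarfen=51 Hollowpine=55 → close Hollowpine (overflow 40)
  55÷1 = 55 each, +1 to first 0

Closure order: Briarlake, Dunmere, Ironridge, Juniper, Fernhollow, Hollowpine
Last habitat: Cedarfen with 106 animals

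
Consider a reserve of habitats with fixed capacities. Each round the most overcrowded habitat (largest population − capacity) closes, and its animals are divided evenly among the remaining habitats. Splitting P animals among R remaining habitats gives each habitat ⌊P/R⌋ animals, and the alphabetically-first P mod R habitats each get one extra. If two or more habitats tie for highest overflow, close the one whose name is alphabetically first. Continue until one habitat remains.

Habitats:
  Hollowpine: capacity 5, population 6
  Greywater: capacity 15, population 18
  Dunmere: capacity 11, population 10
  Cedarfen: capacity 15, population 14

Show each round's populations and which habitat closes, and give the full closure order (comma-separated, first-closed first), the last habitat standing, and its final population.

Closure order: Greywater, Hollowpine, Cedarfen
Last habitat: Dunmere with 48 animals

Round 1: Cedarfen=14 Dunmere=10 Greywater=18 Hollowpine=6 → close Greywater (overflow 3)
  18÷3 = 6 each, +1 to first 0
Round 2: Cedarfen=20 Dunmere=16 Hollowpine=12 → close Hollowpine (overflow 7)
  12÷2 = 6 each, +1 to first 0
Round 3: Cedarfen=26 Dunmere=22 → close Cedarfen (overflow 11)
  26÷1 = 26 each, +1 to first 0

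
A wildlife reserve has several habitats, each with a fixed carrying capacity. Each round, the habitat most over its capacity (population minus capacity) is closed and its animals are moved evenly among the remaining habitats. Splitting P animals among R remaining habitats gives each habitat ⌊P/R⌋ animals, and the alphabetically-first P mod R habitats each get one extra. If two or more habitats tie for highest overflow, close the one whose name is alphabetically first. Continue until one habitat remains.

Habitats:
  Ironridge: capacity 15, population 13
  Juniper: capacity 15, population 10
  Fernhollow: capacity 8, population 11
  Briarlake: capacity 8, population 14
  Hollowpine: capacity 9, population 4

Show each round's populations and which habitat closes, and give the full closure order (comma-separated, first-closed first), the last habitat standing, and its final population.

Closure order: Briarlake, Fernhollow, Ironridge, Hollowpine
Last habitat: Juniper with 52 animals

Round 1: Briarlake=14 Fernhollow=11 Hollowpine=4 Ironridge=13 Juniper=10 → close Briarlake (overflow 6)
  14÷4 = 3 each, +1 to first 2
Round 2: Fernhollow=15 Hollowpine=8 Ironridge=16 Juniper=13 → close Fernhollow (overflow 7)
  15÷3 = 5 each, +1 to first 0
Round 3: Hollowpine=13 Ironridge=21 Juniper=18 → close Ironridge (overflow 6)
  21÷2 = 10 each, +1 to first 1
Round 4: Hollowpine=24 Juniper=28 → close Hollowpine (overflow 15)
  24÷1 = 24 each, +1 to first 0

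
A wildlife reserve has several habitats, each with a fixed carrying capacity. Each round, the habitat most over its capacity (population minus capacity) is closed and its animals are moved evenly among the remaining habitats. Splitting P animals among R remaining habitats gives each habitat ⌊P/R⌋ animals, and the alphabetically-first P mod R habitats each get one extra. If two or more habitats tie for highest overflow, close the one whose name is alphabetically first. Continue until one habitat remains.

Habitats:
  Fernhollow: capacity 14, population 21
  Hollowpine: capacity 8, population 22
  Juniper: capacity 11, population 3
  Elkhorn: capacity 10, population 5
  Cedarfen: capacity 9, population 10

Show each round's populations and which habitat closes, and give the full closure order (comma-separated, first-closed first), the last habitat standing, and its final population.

Round 1: Cedarfen=10 Elkhorn=5 Fernhollow=21 Hollowpine=22 Juniper=3 → close Hollowpine (overflow 14)
  22÷4 = 5 each, +1 to first 2
Round 2: Cedarfen=16 Elkhorn=11 Fernhollow=26 Juniper=8 → close Fernhollow (overflow 12)
  26÷3 = 8 each, +1 to first 2
Round 3: Cedarfen=25 Elkhorn=20 Juniper=16 → close Cedarfen (overflow 16)
  25÷2 = 12 each, +1 to first 1
Round 4: Elkhorn=33 Juniper=28 → close Elkhorn (overflow 23)
  33÷1 = 33 each, +1 to first 0

Closure order: Hollowpine, Fernhollow, Cedarfen, Elkhorn
Last habitat: Juniper with 61 animals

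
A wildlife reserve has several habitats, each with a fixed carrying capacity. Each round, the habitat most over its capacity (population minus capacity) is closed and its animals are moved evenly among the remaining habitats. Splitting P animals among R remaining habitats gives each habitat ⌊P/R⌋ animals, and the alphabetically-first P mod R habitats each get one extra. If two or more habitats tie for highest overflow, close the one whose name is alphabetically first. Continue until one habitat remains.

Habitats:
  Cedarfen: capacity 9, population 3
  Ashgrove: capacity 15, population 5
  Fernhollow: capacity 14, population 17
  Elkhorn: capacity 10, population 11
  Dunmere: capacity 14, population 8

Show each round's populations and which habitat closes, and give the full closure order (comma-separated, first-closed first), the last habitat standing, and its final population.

Round 1: Ashgrove=5 Cedarfen=3 Dunmere=8 Elkhorn=11 Fernhollow=17 → close Fernhollow (overflow 3)
  17÷4 = 4 each, +1 to first 1
Round 2: Ashgrove=10 Cedarfen=7 Dunmere=12 Elkhorn=15 → close Elkhorn (overflow 5)
  15÷3 = 5 each, +1 to first 0
Round 3: Ashgrove=15 Cedarfen=12 Dunmere=17 → close Cedarfen (overflow 3)
  12÷2 = 6 each, +1 to first 0
Round 4: Ashgrove=21 Dunmere=23 → close Dunmere (overflow 9)
  23÷1 = 23 each, +1 to first 0

Closure order: Fernhollow, Elkhorn, Cedarfen, Dunmere
Last habitat: Ashgrove with 44 animals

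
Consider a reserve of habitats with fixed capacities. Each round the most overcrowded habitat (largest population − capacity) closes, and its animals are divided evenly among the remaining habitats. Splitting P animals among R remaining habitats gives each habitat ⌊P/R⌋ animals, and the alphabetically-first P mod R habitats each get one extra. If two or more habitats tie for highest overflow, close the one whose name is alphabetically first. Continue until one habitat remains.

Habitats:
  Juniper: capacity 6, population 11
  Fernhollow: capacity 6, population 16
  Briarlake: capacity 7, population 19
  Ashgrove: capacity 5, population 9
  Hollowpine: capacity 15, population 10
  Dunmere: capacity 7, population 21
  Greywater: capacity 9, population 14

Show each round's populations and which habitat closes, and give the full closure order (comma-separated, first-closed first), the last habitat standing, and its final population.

Closure order: Dunmere, Briarlake, Fernhollow, Ashgrove, Greywater, Juniper
Last habitat: Hollowpine with 100 animals

Round 1: Ashgrove=9 Briarlake=19 Dunmere=21 Fernhollow=16 Greywater=14 Hollowpine=10 Juniper=11 → close Dunmere (overflow 14)
  21÷6 = 3 each, +1 to first 3
Round 2: Ashgrove=13 Briarlake=23 Fernhollow=20 Greywater=17 Hollowpine=13 Juniper=14 → close Briarlake (overflow 16)
  23÷5 = 4 each, +1 to first 3
Round 3: Ashgrove=18 Fernhollow=25 Greywater=22 Hollowpine=17 Juniper=18 → close Fernhollow (overflow 19)
  25÷4 = 6 each, +1 to first 1
Round 4: Ashgrove=25 Greywater=28 Hollowpine=23 Juniper=24 → close Ashgrove (overflow 20)
  25÷3 = 8 each, +1 to first 1
Round 5: Greywater=37 Hollowpine=31 Juniper=32 → close Greywater (overflow 28)
  37÷2 = 18 each, +1 to first 1
Round 6: Hollowpine=50 Juniper=50 → close Juniper (overflow 44)
  50÷1 = 50 each, +1 to first 0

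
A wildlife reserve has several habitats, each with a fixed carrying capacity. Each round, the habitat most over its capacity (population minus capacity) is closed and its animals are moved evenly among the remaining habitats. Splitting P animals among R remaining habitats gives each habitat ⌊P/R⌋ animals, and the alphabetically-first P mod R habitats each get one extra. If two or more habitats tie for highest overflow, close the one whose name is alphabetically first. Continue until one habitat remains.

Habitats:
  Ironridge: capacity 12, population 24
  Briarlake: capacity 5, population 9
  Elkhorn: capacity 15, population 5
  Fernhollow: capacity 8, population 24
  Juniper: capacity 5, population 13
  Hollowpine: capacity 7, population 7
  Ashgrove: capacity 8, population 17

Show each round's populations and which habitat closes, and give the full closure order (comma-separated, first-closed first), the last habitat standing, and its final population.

Round 1: Ashgrove=17 Briarlake=9 Elkhorn=5 Fernhollow=24 Hollowpine=7 Ironridge=24 Juniper=13 → close Fernhollow (overflow 16)
  24÷6 = 4 each, +1 to first 0
Round 2: Ashgrove=21 Briarlake=13 Elkhorn=9 Hollowpine=11 Ironridge=28 Juniper=17 → close Ironridge (overflow 16)
  28÷5 = 5 each, +1 to first 3
Round 3: Ashgrove=27 Briarlake=19 Elkhorn=15 Hollowpine=16 Juniper=22 → close Ashgrove (overflow 19)
  27÷4 = 6 each, +1 to first 3
Round 4: Briarlake=26 Elkhorn=22 Hollowpine=23 Juniper=28 → close Juniper (overflow 23)
  28÷3 = 9 each, +1 to first 1
Round 5: Briarlake=36 Elkhorn=31 Hollowpine=32 → close Briarlake (overflow 31)
  36÷2 = 18 each, +1 to first 0
Round 6: Elkhorn=49 Hollowpine=50 → close Hollowpine (overflow 43)
  50÷1 = 50 each, +1 to first 0

Closure order: Fernhollow, Ironridge, Ashgrove, Juniper, Briarlake, Hollowpine
Last habitat: Elkhorn with 99 animals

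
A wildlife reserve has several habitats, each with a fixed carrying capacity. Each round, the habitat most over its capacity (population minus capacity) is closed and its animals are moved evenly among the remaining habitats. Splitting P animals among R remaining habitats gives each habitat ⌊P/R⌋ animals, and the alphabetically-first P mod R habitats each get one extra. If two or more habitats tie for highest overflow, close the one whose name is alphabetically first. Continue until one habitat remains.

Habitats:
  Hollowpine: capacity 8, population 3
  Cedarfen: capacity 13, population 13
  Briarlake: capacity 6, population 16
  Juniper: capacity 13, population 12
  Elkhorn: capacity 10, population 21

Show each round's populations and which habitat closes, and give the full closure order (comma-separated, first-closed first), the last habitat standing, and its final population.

Round 1: Briarlake=16 Cedarfen=13 Elkhorn=21 Hollowpine=3 Juniper=12 → close Elkhorn (overflow 11)
  21÷4 = 5 each, +1 to first 1
Round 2: Briarlake=22 Cedarfen=18 Hollowpine=8 Juniper=17 → close Briarlake (overflow 16)
  22÷3 = 7 each, +1 to first 1
Round 3: Cedarfen=26 Hollowpine=15 Juniper=24 → close Cedarfen (overflow 13)
  26÷2 = 13 each, +1 to first 0
Round 4: Hollowpine=28 Juniper=37 → close Juniper (overflow 24)
  37÷1 = 37 each, +1 to first 0

Closure order: Elkhorn, Briarlake, Cedarfen, Juniper
Last habitat: Hollowpine with 65 animals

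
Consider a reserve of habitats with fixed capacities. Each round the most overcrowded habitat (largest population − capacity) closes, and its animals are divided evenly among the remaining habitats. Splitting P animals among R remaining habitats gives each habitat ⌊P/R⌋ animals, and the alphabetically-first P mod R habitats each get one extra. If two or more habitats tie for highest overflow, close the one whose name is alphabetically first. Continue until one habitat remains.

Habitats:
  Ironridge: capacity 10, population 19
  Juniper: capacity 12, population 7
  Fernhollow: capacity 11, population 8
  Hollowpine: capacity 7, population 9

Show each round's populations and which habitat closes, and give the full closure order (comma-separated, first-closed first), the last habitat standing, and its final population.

Closure order: Ironridge, Hollowpine, Fernhollow
Last habitat: Juniper with 43 animals

Round 1: Fernhollow=8 Hollowpine=9 Ironridge=19 Juniper=7 → close Ironridge (overflow 9)
  19÷3 = 6 each, +1 to first 1
Round 2: Fernhollow=15 Hollowpine=15 Juniper=13 → close Hollowpine (overflow 8)
  15÷2 = 7 each, +1 to first 1
Round 3: Fernhollow=23 Juniper=20 → close Fernhollow (overflow 12)
  23÷1 = 23 each, +1 to first 0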